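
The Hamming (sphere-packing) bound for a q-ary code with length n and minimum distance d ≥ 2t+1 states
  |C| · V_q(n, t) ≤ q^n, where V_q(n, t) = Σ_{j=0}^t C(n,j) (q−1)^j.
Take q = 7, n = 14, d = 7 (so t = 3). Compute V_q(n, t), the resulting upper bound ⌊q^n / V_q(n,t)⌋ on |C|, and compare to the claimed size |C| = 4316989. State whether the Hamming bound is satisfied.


V_q(n, t) = 81985, q^n = 678223072849, Hamming bound = 8272526, |C| = 4316989 ≤ bound (satisfied).

Step 1: Compute V_q(n, t) = Σ_{j=0}^3 C(n, j) (q−1)^j.
  j = 0: C(14,0)·(6)^0 = 1·1 = 1.
  j = 1: C(14,1)·(6)^1 = 14·6 = 84.
  j = 2: C(14,2)·(6)^2 = 91·36 = 3276.
  j = 3: C(14,3)·(6)^3 = 364·216 = 78624.
  V_q(n, t) = 1 + 84 + 3276 + 78624 = 81985.
Step 2: q^n = 7^14 = 678223072849.
Step 3: Hamming bound ⌊q^n / V_q(n,t)⌋ = ⌊678223072849/81985⌋ = 8272526.
Step 4: Compare |C| = 4316989 to 8272526: satisfied.
The claimed |C| lies below the Hamming bound.


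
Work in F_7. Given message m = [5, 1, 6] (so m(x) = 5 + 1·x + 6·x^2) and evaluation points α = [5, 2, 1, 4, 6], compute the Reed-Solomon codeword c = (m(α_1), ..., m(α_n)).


c = [6, 3, 5, 0, 3]

Message polynomial: m(x) = 5 + 1·x + 6·x^2 (mod 7).
For each evaluation point α_i, compute m(α_i) mod 7:
  α_1 = 5: Horner steps 6 → 3 → 6, so m(5) = 6.
  α_2 = 2: Horner steps 6 → 6 → 3, so m(2) = 3.
  α_3 = 1: Horner steps 6 → 0 → 5, so m(1) = 5.
  α_4 = 4: Horner steps 6 → 4 → 0, so m(4) = 0.
  α_5 = 6: Horner steps 6 → 2 → 3, so m(6) = 3.
Codeword c = [6, 3, 5, 0, 3] ∈ F_7^5.


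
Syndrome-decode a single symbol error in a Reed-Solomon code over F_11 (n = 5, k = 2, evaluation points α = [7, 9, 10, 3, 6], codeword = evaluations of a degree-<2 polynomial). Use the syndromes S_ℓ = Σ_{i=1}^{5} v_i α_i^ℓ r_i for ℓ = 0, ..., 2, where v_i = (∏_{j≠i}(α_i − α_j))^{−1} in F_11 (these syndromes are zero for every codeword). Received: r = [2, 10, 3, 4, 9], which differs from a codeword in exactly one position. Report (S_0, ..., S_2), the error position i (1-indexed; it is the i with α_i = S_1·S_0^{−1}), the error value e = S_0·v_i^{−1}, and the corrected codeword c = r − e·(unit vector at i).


S = (2, 6, 7), error at position 4, error magnitude e = 7, c = [2, 10, 3, 8, 9].

Step 1: column multipliers v_i = (∏_{j≠i}(α_i − α_j))^{−1} mod 11.
  i = 1 (α = 7): (7−9)(7−10)(7−3)(7−6) = (−2)·(−3)·4·1 = 24 ≡ 2, so v_1 = 2^{−1} = 6 (mod 11).
  i = 2 (α = 9): (9−7)(9−10)(9−3)(9−6) = 2·(−1)·6·3 = −36 ≡ 8, so v_2 = 8^{−1} = 7 (mod 11).
  i = 3 (α = 10): (10−7)(10−9)(10−3)(10−6) = 3·1·7·4 = 84 ≡ 7, so v_3 = 7^{−1} = 8 (mod 11).
  i = 4 (α = 3): (3−7)(3−9)(3−10)(3−6) = (−4)·(−6)·(−7)·(−3) = 504 ≡ 9, so v_4 = 9^{−1} = 5 (mod 11).
  i = 5 (α = 6): (6−7)(6−9)(6−10)(6−3) = (−1)·(−3)·(−4)·3 = −36 ≡ 8, so v_5 = 8^{−1} = 7 (mod 11).
  v = [6, 7, 8, 5, 7].
Step 2: syndromes of r = [2, 10, 3, 4, 9] (all sums mod 11).
  S_0 = Σ v_i r_i = 6·2 + 7·10 + 8·3 + 5·4 + 7·9 = 189 ≡ 2.
  S_1 = Σ v_i α_i r_i = 6·7·2 + 7·9·10 + 8·10·3 + 5·3·4 + 7·6·9 = 1392 ≡ 6.
  α_i^2 mod 11 = [5, 4, 1, 9, 3].
  S_2 = Σ v_i α_i^2 r_i = 6·5·2 + 7·4·10 + 8·1·3 + 5·9·4 + 7·3·9 = 733 ≡ 7.
  S = (2, 6, 7) ≠ 0, so r is not a codeword (an error is present).
Step 3: locate the error. For a single error e at position i, S_ℓ = v_i·e·α_i^ℓ, so α_err = S_1/S_0.
  S_0^{−1} = 2^{−1} = 6 (mod 11), so α_err = 6·6 = 36 ≡ 3 = α_4. Error position i = 4.
  Consistency check: S_2/S_1 = 7·2 = 14 ≡ 3 = α_err ✓ (single-error assumption holds).
Step 4: error magnitude e = S_0/v_4 = S_0·∏_{j≠4}(α_4 − α_j) = 2·9 = 18 ≡ 7 (mod 11).
Step 5: correct position 4: c_4 = r_4 − e = 4 − 7 ≡ 8 (mod 11). Hence c = [2, 10, 3, 8, 9].
  Check: interpolating c through the α_i gives m(x) = 7 + 4·x (degree < 2) with m(α_i) = c_i for every i, so c is indeed a codeword.


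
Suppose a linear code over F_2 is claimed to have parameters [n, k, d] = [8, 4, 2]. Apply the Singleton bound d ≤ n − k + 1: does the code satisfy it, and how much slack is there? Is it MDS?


Singleton RHS = n − k + 1 = 5, slack = 3, bound satisfied, not MDS.

Singleton bound: d ≤ n − k + 1.
Here n = 8, k = 4, so n − k + 1 = 5.
Given d = 2, check d ≤ 5: YES.
Slack = (n − k + 1) − d = 3.
The code is NOT MDS (slack = 3 > 0).
Description: the claimed parameters are [8, 4, 2]_2; such a code would be non-MDS.


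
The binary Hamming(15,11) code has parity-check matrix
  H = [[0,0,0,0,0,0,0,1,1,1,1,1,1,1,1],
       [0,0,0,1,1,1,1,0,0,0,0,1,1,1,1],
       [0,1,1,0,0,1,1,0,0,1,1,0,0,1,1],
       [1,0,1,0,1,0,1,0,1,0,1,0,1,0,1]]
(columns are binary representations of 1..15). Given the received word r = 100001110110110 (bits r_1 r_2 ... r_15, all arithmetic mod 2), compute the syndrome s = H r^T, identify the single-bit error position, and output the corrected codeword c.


s = (1, 0, 1, 0)^T, error position = 10, corrected codeword c = 100001110010110

Compute s = H r^T mod 2 one row at a time:
  s_1 = 1 + 0 + 1 + 1 + 0 + 1 + 1 + 0 = 5 ≡ 1 (mod 2).
  s_2 = 0 + 0 + 1 + 1 + 0 + 1 + 1 + 0 = 4 ≡ 0 (mod 2).
  s_3 = 0 + 0 + 1 + 1 + 1 + 1 + 1 + 0 = 5 ≡ 1 (mod 2).
  s_4 = 1 + 0 + 0 + 1 + 0 + 1 + 1 + 0 = 4 ≡ 0 (mod 2).
s = (1, 0, 1, 0)^T — this equals column 10 of H (binary 1010), so error is at position 10.
Correct: flip bit 10 of r = 100001110110110 to get c = 100001110010110.


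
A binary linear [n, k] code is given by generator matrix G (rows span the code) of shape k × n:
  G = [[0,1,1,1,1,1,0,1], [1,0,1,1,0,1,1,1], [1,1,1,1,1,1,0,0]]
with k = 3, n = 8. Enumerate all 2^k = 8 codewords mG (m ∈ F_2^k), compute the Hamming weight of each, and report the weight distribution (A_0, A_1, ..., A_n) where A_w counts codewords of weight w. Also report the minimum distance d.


Weight distribution: A_0 = 1, A_2 = 1, A_4 = 3, A_6 = 3. Minimum distance d = 2.

Enumerate all 2^3 = 8 messages m ∈ F_2^3.
For each, compute codeword c = mG in F_2^8, then tally its weight.
  m = 000 → c = 00000000, weight = 0.
  m = 100 → c = 01111101, weight = 6.
  m = 010 → c = 10110111, weight = 6.
  m = 110 → c = 11001010, weight = 4.
  m = 001 → c = 11111100, weight = 6.
  m = 101 → c = 10000001, weight = 2.
  m = 011 → c = 01001011, weight = 4.
  m = 111 → c = 00110110, weight = 4.
Tally weights:
  weight 0: 1 codewords.
  weight 2: 1 codewords.
  weight 4: 3 codewords.
  weight 6: 3 codewords.
Minimum distance d = smallest w > 0 with A_w > 0 = 2.
Sanity: Σ A_w = 8 = 2^3 = 8 ✓.


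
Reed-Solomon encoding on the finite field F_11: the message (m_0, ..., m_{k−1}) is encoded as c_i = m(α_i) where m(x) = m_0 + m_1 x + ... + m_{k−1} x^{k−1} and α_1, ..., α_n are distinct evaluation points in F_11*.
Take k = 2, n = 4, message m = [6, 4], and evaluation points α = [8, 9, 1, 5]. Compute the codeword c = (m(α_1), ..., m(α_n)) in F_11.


c = [5, 9, 10, 4]

Message polynomial: m(x) = 6 + 4·x (mod 11).
For each evaluation point α_i, compute m(α_i) mod 11:
  α_1 = 8: Horner steps 4 → 5, so m(8) = 5.
  α_2 = 9: Horner steps 4 → 9, so m(9) = 9.
  α_3 = 1: Horner steps 4 → 10, so m(1) = 10.
  α_4 = 5: Horner steps 4 → 4, so m(5) = 4.
Codeword c = [5, 9, 10, 4] ∈ F_11^4.


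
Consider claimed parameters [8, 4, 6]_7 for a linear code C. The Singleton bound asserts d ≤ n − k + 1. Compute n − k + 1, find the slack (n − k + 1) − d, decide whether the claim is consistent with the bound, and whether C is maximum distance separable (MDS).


Singleton RHS = n − k + 1 = 5, slack = -1, bound violated (no such code; not MDS).

Singleton bound: d ≤ n − k + 1.
Here n = 8, k = 4, so n − k + 1 = 5.
Given d = 6, check d ≤ 5: NO.
Slack = (n − k + 1) − d = -1.
The slack is negative: d = 6 exceeds n − k + 1 = 5 by 1, so the Singleton bound is violated and no linear [8, 4, 6]_7 code can exist. In particular it is not MDS (MDS requires d = n − k + 1 exactly).
Description: the claimed parameters are [8, 4, 6]_7; such a code would be impossible (violates the Singleton bound).


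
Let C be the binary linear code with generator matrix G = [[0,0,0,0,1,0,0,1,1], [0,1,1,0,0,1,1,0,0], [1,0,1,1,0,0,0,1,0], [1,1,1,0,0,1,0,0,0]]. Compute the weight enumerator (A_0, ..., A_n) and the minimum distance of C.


Weight distribution: A_0 = 1, A_2 = 1, A_3 = 1, A_4 = 5, A_5 = 4, A_6 = 1, A_7 = 3. Minimum distance d = 2.

Enumerate all 2^4 = 16 messages m ∈ F_2^4.
For each, compute codeword c = mG in F_2^9, then tally its weight.
  m = 0000 → c = 000000000, weight = 0.
  m = 1000 → c = 000010011, weight = 3.
  m = 0100 → c = 011001100, weight = 4.
  m = 1100 → c = 011011111, weight = 7.
  m = 0010 → c = 101100010, weight = 4.
  m = 1010 → c = 101110001, weight = 5.
  m = 0110 → c = 110101110, weight = 6.
  m = 1110 → c = 110111101, weight = 7.
  m = 0001 → c = 111001000, weight = 4.
  m = 1001 → c = 111011011, weight = 7.
  m = 0101 → c = 100000100, weight = 2.
  m = 1101 → c = 100010111, weight = 5.
  m = 0011 → c = 010101010, weight = 4.
  m = 1011 → c = 010111001, weight = 5.
  m = 0111 → c = 001100110, weight = 4.
  m = 1111 → c = 001110101, weight = 5.
Tally weights:
  weight 0: 1 codewords.
  weight 2: 1 codewords.
  weight 3: 1 codewords.
  weight 4: 5 codewords.
  weight 5: 4 codewords.
  weight 6: 1 codewords.
  weight 7: 3 codewords.
Minimum distance d = smallest w > 0 with A_w > 0 = 2.
Sanity: Σ A_w = 16 = 2^4 = 16 ✓.


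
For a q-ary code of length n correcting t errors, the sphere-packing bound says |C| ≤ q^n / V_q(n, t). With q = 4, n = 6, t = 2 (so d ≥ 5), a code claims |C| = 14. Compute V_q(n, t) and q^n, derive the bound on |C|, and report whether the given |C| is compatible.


V_q(n, t) = 154, q^n = 4096, Hamming bound = 26, |C| = 14 ≤ bound (satisfied).

Step 1: Compute V_q(n, t) = Σ_{j=0}^2 C(n, j) (q−1)^j.
  j = 0: C(6,0)·(3)^0 = 1·1 = 1.
  j = 1: C(6,1)·(3)^1 = 6·3 = 18.
  j = 2: C(6,2)·(3)^2 = 15·9 = 135.
  V_q(n, t) = 1 + 18 + 135 = 154.
Step 2: q^n = 4^6 = 4096.
Step 3: Hamming bound ⌊q^n / V_q(n,t)⌋ = ⌊4096/154⌋ = 26.
Step 4: Compare |C| = 14 to 26: satisfied.
The claimed |C| lies below the Hamming bound.


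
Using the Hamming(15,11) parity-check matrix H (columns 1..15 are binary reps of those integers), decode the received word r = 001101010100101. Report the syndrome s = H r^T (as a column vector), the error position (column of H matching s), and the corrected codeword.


s = (0, 0, 0, 1)^T, error position = 1, corrected codeword c = 101101010100101

Compute s = H r^T mod 2 one row at a time:
  s_1 = 1 + 0 + 1 + 0 + 0 + 1 + 0 + 1 = 4 ≡ 0 (mod 2).
  s_2 = 1 + 0 + 1 + 0 + 0 + 1 + 0 + 1 = 4 ≡ 0 (mod 2).
  s_3 = 0 + 1 + 1 + 0 + 1 + 0 + 0 + 1 = 4 ≡ 0 (mod 2).
  s_4 = 0 + 1 + 0 + 0 + 0 + 0 + 1 + 1 = 3 ≡ 1 (mod 2).
s = (0, 0, 0, 1)^T — this equals column 1 of H (binary 0001), so error is at position 1.
Correct: flip bit 1 of r = 001101010100101 to get c = 101101010100101.


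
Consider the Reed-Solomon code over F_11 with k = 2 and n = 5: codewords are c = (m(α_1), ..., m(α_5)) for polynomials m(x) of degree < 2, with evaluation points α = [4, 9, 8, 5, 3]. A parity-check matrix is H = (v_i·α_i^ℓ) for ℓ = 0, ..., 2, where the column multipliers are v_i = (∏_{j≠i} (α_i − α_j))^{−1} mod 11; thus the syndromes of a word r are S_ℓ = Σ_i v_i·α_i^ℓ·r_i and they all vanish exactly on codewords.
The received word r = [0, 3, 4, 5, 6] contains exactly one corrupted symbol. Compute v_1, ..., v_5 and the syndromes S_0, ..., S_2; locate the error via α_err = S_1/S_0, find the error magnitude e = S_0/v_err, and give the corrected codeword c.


S = (1, 8, 9), error at position 3, error magnitude e = 6, c = [0, 3, 9, 5, 6].

Step 1: column multipliers v_i = (∏_{j≠i}(α_i − α_j))^{−1} mod 11.
  i = 1 (α = 4): (4−9)(4−8)(4−5)(4−3) = (−5)·(−4)·(−1)·1 = −20 ≡ 2, so v_1 = 2^{−1} = 6 (mod 11).
  i = 2 (α = 9): (9−4)(9−8)(9−5)(9−3) = 5·1·4·6 = 120 ≡ 10, so v_2 = 10^{−1} = 10 (mod 11).
  i = 3 (α = 8): (8−4)(8−9)(8−5)(8−3) = 4·(−1)·3·5 = −60 ≡ 6, so v_3 = 6^{−1} = 2 (mod 11).
  i = 4 (α = 5): (5−4)(5−9)(5−8)(5−3) = 1·(−4)·(−3)·2 = 24 ≡ 2, so v_4 = 2^{−1} = 6 (mod 11).
  i = 5 (α = 3): (3−4)(3−9)(3−8)(3−5) = (−1)·(−6)·(−5)·(−2) = 60 ≡ 5, so v_5 = 5^{−1} = 9 (mod 11).
  v = [6, 10, 2, 6, 9].
Step 2: syndromes of r = [0, 3, 4, 5, 6] (all sums mod 11).
  S_0 = Σ v_i r_i = 6·0 + 10·3 + 2·4 + 6·5 + 9·6 = 122 ≡ 1.
  S_1 = Σ v_i α_i r_i = 6·4·0 + 10·9·3 + 2·8·4 + 6·5·5 + 9·3·6 = 646 ≡ 8.
  α_i^2 mod 11 = [5, 4, 9, 3, 9].
  S_2 = Σ v_i α_i^2 r_i = 6·5·0 + 10·4·3 + 2·9·4 + 6·3·5 + 9·9·6 = 768 ≡ 9.
  S = (1, 8, 9) ≠ 0, so r is not a codeword (an error is present).
Step 3: locate the error. For a single error e at position i, S_ℓ = v_i·e·α_i^ℓ, so α_err = S_1/S_0.
  S_0^{−1} = 1^{−1} = 1 (mod 11), so α_err = 8·1 = 8 ≡ 8 = α_3. Error position i = 3.
  Consistency check: S_2/S_1 = 9·7 = 63 ≡ 8 = α_err ✓ (single-error assumption holds).
Step 4: error magnitude e = S_0/v_3 = S_0·∏_{j≠3}(α_3 − α_j) = 1·6 = 6 ≡ 6 (mod 11).
Step 5: correct position 3: c_3 = r_3 − e = 4 − 6 ≡ 9 (mod 11). Hence c = [0, 3, 9, 5, 6].
  Check: interpolating c through the α_i gives m(x) = 2 + 5·x (degree < 2) with m(α_i) = c_i for every i, so c is indeed a codeword.


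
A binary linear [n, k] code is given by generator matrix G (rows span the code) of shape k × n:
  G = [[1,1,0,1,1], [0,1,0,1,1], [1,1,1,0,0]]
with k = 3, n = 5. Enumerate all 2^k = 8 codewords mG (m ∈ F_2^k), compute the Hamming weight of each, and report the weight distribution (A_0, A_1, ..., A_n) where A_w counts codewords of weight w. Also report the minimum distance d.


Weight distribution: A_0 = 1, A_1 = 1, A_2 = 1, A_3 = 3, A_4 = 2. Minimum distance d = 1.

Enumerate all 2^3 = 8 messages m ∈ F_2^3.
For each, compute codeword c = mG in F_2^5, then tally its weight.
  m = 000 → c = 00000, weight = 0.
  m = 100 → c = 11011, weight = 4.
  m = 010 → c = 01011, weight = 3.
  m = 110 → c = 10000, weight = 1.
  m = 001 → c = 11100, weight = 3.
  m = 101 → c = 00111, weight = 3.
  m = 011 → c = 10111, weight = 4.
  m = 111 → c = 01100, weight = 2.
Tally weights:
  weight 0: 1 codewords.
  weight 1: 1 codewords.
  weight 2: 1 codewords.
  weight 3: 3 codewords.
  weight 4: 2 codewords.
Minimum distance d = smallest w > 0 with A_w > 0 = 1.
Sanity: Σ A_w = 8 = 2^3 = 8 ✓.


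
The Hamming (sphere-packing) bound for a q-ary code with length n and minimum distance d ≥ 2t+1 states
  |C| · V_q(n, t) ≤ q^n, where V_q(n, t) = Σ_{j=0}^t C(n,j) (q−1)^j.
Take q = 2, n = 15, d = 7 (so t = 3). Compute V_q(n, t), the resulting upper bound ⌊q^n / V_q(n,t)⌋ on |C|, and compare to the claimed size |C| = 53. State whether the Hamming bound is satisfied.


V_q(n, t) = 576, q^n = 32768, Hamming bound = 56, |C| = 53 ≤ bound (satisfied).

Step 1: Compute V_q(n, t) = Σ_{j=0}^3 C(n, j) (q−1)^j.
  j = 0: C(15,0)·(1)^0 = 1·1 = 1.
  j = 1: C(15,1)·(1)^1 = 15·1 = 15.
  j = 2: C(15,2)·(1)^2 = 105·1 = 105.
  j = 3: C(15,3)·(1)^3 = 455·1 = 455.
  V_q(n, t) = 1 + 15 + 105 + 455 = 576.
Step 2: q^n = 2^15 = 32768.
Step 3: Hamming bound ⌊q^n / V_q(n,t)⌋ = ⌊32768/576⌋ = 56.
Step 4: Compare |C| = 53 to 56: satisfied.
The claimed |C| lies below the Hamming bound.


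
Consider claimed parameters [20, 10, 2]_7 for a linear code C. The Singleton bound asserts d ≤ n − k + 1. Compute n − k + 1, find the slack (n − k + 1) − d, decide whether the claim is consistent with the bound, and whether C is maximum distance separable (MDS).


Singleton RHS = n − k + 1 = 11, slack = 9, bound satisfied, not MDS.

Singleton bound: d ≤ n − k + 1.
Here n = 20, k = 10, so n − k + 1 = 11.
Given d = 2, check d ≤ 11: YES.
Slack = (n − k + 1) − d = 9.
The code is NOT MDS (slack = 9 > 0).
Description: the claimed parameters are [20, 10, 2]_7; such a code would be non-MDS.


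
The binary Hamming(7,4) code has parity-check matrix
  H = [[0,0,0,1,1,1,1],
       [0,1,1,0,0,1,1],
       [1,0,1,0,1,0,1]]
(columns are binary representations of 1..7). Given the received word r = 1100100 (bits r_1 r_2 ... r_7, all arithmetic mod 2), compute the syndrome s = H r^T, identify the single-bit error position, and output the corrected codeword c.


s = (1, 1, 0)^T, error position = 6, corrected codeword c = 1100110

Compute s = H r^T mod 2 one row at a time:
  s_1 = 0 + 1 + 0 + 0 = 1 ≡ 1 (mod 2).
  s_2 = 1 + 0 + 0 + 0 = 1 ≡ 1 (mod 2).
  s_3 = 1 + 0 + 1 + 0 = 2 ≡ 0 (mod 2).
s = (1, 1, 0)^T — this equals column 6 of H (binary 110), so error is at position 6.
Correct: flip bit 6 of r = 1100100 to get c = 1100110.


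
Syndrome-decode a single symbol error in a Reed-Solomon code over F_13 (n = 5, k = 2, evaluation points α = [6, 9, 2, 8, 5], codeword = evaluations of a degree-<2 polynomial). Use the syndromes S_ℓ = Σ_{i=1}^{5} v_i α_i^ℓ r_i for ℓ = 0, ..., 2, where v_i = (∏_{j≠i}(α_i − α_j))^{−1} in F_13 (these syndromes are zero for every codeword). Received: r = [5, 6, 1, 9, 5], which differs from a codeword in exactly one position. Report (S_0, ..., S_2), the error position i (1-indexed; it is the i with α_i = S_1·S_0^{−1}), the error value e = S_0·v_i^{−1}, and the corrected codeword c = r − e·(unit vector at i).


S = (5, 4, 11), error at position 1, error magnitude e = 3, c = [2, 6, 1, 9, 5].

Step 1: column multipliers v_i = (∏_{j≠i}(α_i − α_j))^{−1} mod 13.
  i = 1 (α = 6): (6−9)(6−2)(6−8)(6−5) = (−3)·4·(−2)·1 = 24 ≡ 11, so v_1 = 11^{−1} = 6 (mod 13).
  i = 2 (α = 9): (9−6)(9−2)(9−8)(9−5) = 3·7·1·4 = 84 ≡ 6, so v_2 = 6^{−1} = 11 (mod 13).
  i = 3 (α = 2): (2−6)(2−9)(2−8)(2−5) = (−4)·(−7)·(−6)·(−3) = 504 ≡ 10, so v_3 = 10^{−1} = 4 (mod 13).
  i = 4 (α = 8): (8−6)(8−9)(8−2)(8−5) = 2·(−1)·6·3 = −36 ≡ 3, so v_4 = 3^{−1} = 9 (mod 13).
  i = 5 (α = 5): (5−6)(5−9)(5−2)(5−8) = (−1)·(−4)·3·(−3) = −36 ≡ 3, so v_5 = 3^{−1} = 9 (mod 13).
  v = [6, 11, 4, 9, 9].
Step 2: syndromes of r = [5, 6, 1, 9, 5] (all sums mod 13).
  S_0 = Σ v_i r_i = 6·5 + 11·6 + 4·1 + 9·9 + 9·5 = 226 ≡ 5.
  S_1 = Σ v_i α_i r_i = 6·6·5 + 11·9·6 + 4·2·1 + 9·8·9 + 9·5·5 = 1655 ≡ 4.
  α_i^2 mod 13 = [10, 3, 4, 12, 12].
  S_2 = Σ v_i α_i^2 r_i = 6·10·5 + 11·3·6 + 4·4·1 + 9·12·9 + 9·12·5 = 2026 ≡ 11.
  S = (5, 4, 11) ≠ 0, so r is not a codeword (an error is present).
Step 3: locate the error. For a single error e at position i, S_ℓ = v_i·e·α_i^ℓ, so α_err = S_1/S_0.
  S_0^{−1} = 5^{−1} = 8 (mod 13), so α_err = 4·8 = 32 ≡ 6 = α_1. Error position i = 1.
  Consistency check: S_2/S_1 = 11·10 = 110 ≡ 6 = α_err ✓ (single-error assumption holds).
Step 4: error magnitude e = S_0/v_1 = S_0·∏_{j≠1}(α_1 − α_j) = 5·11 = 55 ≡ 3 (mod 13).
Step 5: correct position 1: c_1 = r_1 − e = 5 − 3 ≡ 2 (mod 13). Hence c = [2, 6, 1, 9, 5].
  Check: interpolating c through the α_i gives m(x) = 7 + 10·x (degree < 2) with m(α_i) = c_i for every i, so c is indeed a codeword.


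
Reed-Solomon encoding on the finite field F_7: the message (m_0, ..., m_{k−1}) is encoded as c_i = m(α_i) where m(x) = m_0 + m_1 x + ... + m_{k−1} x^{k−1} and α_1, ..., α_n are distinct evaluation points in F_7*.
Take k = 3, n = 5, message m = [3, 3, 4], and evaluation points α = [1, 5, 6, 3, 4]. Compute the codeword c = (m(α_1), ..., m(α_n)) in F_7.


c = [3, 6, 4, 6, 2]

Message polynomial: m(x) = 3 + 3·x + 4·x^2 (mod 7).
For each evaluation point α_i, compute m(α_i) mod 7:
  α_1 = 1: Horner steps 4 → 0 → 3, so m(1) = 3.
  α_2 = 5: Horner steps 4 → 2 → 6, so m(5) = 6.
  α_3 = 6: Horner steps 4 → 6 → 4, so m(6) = 4.
  α_4 = 3: Horner steps 4 → 1 → 6, so m(3) = 6.
  α_5 = 4: Horner steps 4 → 5 → 2, so m(4) = 2.
Codeword c = [3, 6, 4, 6, 2] ∈ F_7^5.


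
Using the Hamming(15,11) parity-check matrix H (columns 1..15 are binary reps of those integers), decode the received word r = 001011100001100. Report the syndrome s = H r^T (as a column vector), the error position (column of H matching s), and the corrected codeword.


s = (0, 1, 1, 0)^T, error position = 6, corrected codeword c = 001010100001100

Compute s = H r^T mod 2 one row at a time:
  s_1 = 0 + 0 + 0 + 0 + 1 + 1 + 0 + 0 = 2 ≡ 0 (mod 2).
  s_2 = 0 + 1 + 1 + 1 + 1 + 1 + 0 + 0 = 5 ≡ 1 (mod 2).
  s_3 = 0 + 1 + 1 + 1 + 0 + 0 + 0 + 0 = 3 ≡ 1 (mod 2).
  s_4 = 0 + 1 + 1 + 1 + 0 + 0 + 1 + 0 = 4 ≡ 0 (mod 2).
s = (0, 1, 1, 0)^T — this equals column 6 of H (binary 0110), so error is at position 6.
Correct: flip bit 6 of r = 001011100001100 to get c = 001010100001100.


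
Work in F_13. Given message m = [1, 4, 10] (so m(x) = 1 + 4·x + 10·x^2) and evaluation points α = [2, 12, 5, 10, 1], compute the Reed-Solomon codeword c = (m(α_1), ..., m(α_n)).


c = [10, 7, 11, 1, 2]

Message polynomial: m(x) = 1 + 4·x + 10·x^2 (mod 13).
For each evaluation point α_i, compute m(α_i) mod 13:
  α_1 = 2: Horner steps 10 → 11 → 10, so m(2) = 10.
  α_2 = 12: Horner steps 10 → 7 → 7, so m(12) = 7.
  α_3 = 5: Horner steps 10 → 2 → 11, so m(5) = 11.
  α_4 = 10: Horner steps 10 → 0 → 1, so m(10) = 1.
  α_5 = 1: Horner steps 10 → 1 → 2, so m(1) = 2.
Codeword c = [10, 7, 11, 1, 2] ∈ F_13^5.


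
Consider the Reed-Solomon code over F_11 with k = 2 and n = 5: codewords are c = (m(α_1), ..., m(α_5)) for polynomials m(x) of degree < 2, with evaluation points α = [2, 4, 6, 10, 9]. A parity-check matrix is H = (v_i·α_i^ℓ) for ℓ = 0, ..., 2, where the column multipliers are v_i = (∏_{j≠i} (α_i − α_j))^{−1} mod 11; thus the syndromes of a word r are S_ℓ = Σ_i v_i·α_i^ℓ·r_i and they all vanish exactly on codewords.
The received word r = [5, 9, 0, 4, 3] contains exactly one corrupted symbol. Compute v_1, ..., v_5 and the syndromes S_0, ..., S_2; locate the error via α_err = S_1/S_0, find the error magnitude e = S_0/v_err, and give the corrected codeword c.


S = (8, 5, 10), error at position 1, error magnitude e = 9, c = [7, 9, 0, 4, 3].

Step 1: column multipliers v_i = (∏_{j≠i}(α_i − α_j))^{−1} mod 11.
  i = 1 (α = 2): (2−4)(2−6)(2−10)(2−9) = (−2)·(−4)·(−8)·(−7) = 448 ≡ 8, so v_1 = 8^{−1} = 7 (mod 11).
  i = 2 (α = 4): (4−2)(4−6)(4−10)(4−9) = 2·(−2)·(−6)·(−5) = −120 ≡ 1, so v_2 = 1^{−1} = 1 (mod 11).
  i = 3 (α = 6): (6−2)(6−4)(6−10)(6−9) = 4·2·(−4)·(−3) = 96 ≡ 8, so v_3 = 8^{−1} = 7 (mod 11).
  i = 4 (α = 10): (10−2)(10−4)(10−6)(10−9) = 8·6·4·1 = 192 ≡ 5, so v_4 = 5^{−1} = 9 (mod 11).
  i = 5 (α = 9): (9−2)(9−4)(9−6)(9−10) = 7·5·3·(−1) = −105 ≡ 5, so v_5 = 5^{−1} = 9 (mod 11).
  v = [7, 1, 7, 9, 9].
Step 2: syndromes of r = [5, 9, 0, 4, 3] (all sums mod 11).
  S_0 = Σ v_i r_i = 7·5 + 1·9 + 7·0 + 9·4 + 9·3 = 107 ≡ 8.
  S_1 = Σ v_i α_i r_i = 7·2·5 + 1·4·9 + 7·6·0 + 9·10·4 + 9·9·3 = 709 ≡ 5.
  α_i^2 mod 11 = [4, 5, 3, 1, 4].
  S_2 = Σ v_i α_i^2 r_i = 7·4·5 + 1·5·9 + 7·3·0 + 9·1·4 + 9·4·3 = 329 ≡ 10.
  S = (8, 5, 10) ≠ 0, so r is not a codeword (an error is present).
Step 3: locate the error. For a single error e at position i, S_ℓ = v_i·e·α_i^ℓ, so α_err = S_1/S_0.
  S_0^{−1} = 8^{−1} = 7 (mod 11), so α_err = 5·7 = 35 ≡ 2 = α_1. Error position i = 1.
  Consistency check: S_2/S_1 = 10·9 = 90 ≡ 2 = α_err ✓ (single-error assumption holds).
Step 4: error magnitude e = S_0/v_1 = S_0·∏_{j≠1}(α_1 − α_j) = 8·8 = 64 ≡ 9 (mod 11).
Step 5: correct position 1: c_1 = r_1 − e = 5 − 9 ≡ 7 (mod 11). Hence c = [7, 9, 0, 4, 3].
  Check: interpolating c through the α_i gives m(x) = 5 + 1·x (degree < 2) with m(α_i) = c_i for every i, so c is indeed a codeword.


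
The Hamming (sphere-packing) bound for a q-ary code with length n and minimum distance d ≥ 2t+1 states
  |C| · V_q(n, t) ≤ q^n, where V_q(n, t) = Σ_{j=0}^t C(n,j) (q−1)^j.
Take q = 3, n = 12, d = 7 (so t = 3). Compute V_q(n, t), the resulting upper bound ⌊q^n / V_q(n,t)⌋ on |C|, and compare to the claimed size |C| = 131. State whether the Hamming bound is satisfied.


V_q(n, t) = 2049, q^n = 531441, Hamming bound = 259, |C| = 131 ≤ bound (satisfied).

Step 1: Compute V_q(n, t) = Σ_{j=0}^3 C(n, j) (q−1)^j.
  j = 0: C(12,0)·(2)^0 = 1·1 = 1.
  j = 1: C(12,1)·(2)^1 = 12·2 = 24.
  j = 2: C(12,2)·(2)^2 = 66·4 = 264.
  j = 3: C(12,3)·(2)^3 = 220·8 = 1760.
  V_q(n, t) = 1 + 24 + 264 + 1760 = 2049.
Step 2: q^n = 3^12 = 531441.
Step 3: Hamming bound ⌊q^n / V_q(n,t)⌋ = ⌊531441/2049⌋ = 259.
Step 4: Compare |C| = 131 to 259: satisfied.
The claimed |C| lies below the Hamming bound.


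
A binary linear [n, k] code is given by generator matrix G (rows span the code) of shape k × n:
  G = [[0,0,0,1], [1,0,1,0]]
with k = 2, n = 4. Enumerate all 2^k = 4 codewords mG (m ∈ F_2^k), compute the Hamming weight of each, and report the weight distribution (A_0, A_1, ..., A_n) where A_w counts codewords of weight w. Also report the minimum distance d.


Weight distribution: A_0 = 1, A_1 = 1, A_2 = 1, A_3 = 1. Minimum distance d = 1.

Enumerate all 2^2 = 4 messages m ∈ F_2^2.
For each, compute codeword c = mG in F_2^4, then tally its weight.
  m = 00 → c = 0000, weight = 0.
  m = 10 → c = 0001, weight = 1.
  m = 01 → c = 1010, weight = 2.
  m = 11 → c = 1011, weight = 3.
Tally weights:
  weight 0: 1 codewords.
  weight 1: 1 codewords.
  weight 2: 1 codewords.
  weight 3: 1 codewords.
Minimum distance d = smallest w > 0 with A_w > 0 = 1.
Sanity: Σ A_w = 4 = 2^2 = 4 ✓.


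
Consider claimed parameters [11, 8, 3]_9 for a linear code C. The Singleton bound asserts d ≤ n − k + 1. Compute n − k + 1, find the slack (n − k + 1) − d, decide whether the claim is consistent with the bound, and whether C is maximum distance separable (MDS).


Singleton RHS = n − k + 1 = 4, slack = 1, bound satisfied, not MDS.

Singleton bound: d ≤ n − k + 1.
Here n = 11, k = 8, so n − k + 1 = 4.
Given d = 3, check d ≤ 4: YES.
Slack = (n − k + 1) − d = 1.
The code is NOT MDS (slack = 1 > 0).
Description: the claimed parameters are [11, 8, 3]_9; such a code would be non-MDS.


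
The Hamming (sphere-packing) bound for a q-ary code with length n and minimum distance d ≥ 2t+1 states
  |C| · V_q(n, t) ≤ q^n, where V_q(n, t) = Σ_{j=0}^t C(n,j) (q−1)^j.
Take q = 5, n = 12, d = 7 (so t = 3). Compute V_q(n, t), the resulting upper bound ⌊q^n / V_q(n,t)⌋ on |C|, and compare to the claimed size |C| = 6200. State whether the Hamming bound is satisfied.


V_q(n, t) = 15185, q^n = 244140625, Hamming bound = 16077, |C| = 6200 ≤ bound (satisfied).

Step 1: Compute V_q(n, t) = Σ_{j=0}^3 C(n, j) (q−1)^j.
  j = 0: C(12,0)·(4)^0 = 1·1 = 1.
  j = 1: C(12,1)·(4)^1 = 12·4 = 48.
  j = 2: C(12,2)·(4)^2 = 66·16 = 1056.
  j = 3: C(12,3)·(4)^3 = 220·64 = 14080.
  V_q(n, t) = 1 + 48 + 1056 + 14080 = 15185.
Step 2: q^n = 5^12 = 244140625.
Step 3: Hamming bound ⌊q^n / V_q(n,t)⌋ = ⌊244140625/15185⌋ = 16077.
Step 4: Compare |C| = 6200 to 16077: satisfied.
The claimed |C| lies below the Hamming bound.


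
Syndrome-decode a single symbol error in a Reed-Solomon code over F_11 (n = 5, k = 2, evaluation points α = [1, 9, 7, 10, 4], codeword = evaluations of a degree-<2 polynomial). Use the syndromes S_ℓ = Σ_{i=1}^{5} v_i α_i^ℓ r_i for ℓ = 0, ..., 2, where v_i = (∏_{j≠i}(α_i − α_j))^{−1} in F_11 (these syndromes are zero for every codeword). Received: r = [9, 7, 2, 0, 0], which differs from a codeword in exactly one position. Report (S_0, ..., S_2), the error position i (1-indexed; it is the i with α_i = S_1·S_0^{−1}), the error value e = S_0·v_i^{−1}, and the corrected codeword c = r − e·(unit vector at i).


S = (5, 6, 5), error at position 4, error magnitude e = 7, c = [9, 7, 2, 4, 0].

Step 1: column multipliers v_i = (∏_{j≠i}(α_i − α_j))^{−1} mod 11.
  i = 1 (α = 1): (1−9)(1−7)(1−10)(1−4) = (−8)·(−6)·(−9)·(−3) = 1296 ≡ 9, so v_1 = 9^{−1} = 5 (mod 11).
  i = 2 (α = 9): (9−1)(9−7)(9−10)(9−4) = 8·2·(−1)·5 = −80 ≡ 8, so v_2 = 8^{−1} = 7 (mod 11).
  i = 3 (α = 7): (7−1)(7−9)(7−10)(7−4) = 6·(−2)·(−3)·3 = 108 ≡ 9, so v_3 = 9^{−1} = 5 (mod 11).
  i = 4 (α = 10): (10−1)(10−9)(10−7)(10−4) = 9·1·3·6 = 162 ≡ 8, so v_4 = 8^{−1} = 7 (mod 11).
  i = 5 (α = 4): (4−1)(4−9)(4−7)(4−10) = 3·(−5)·(−3)·(−6) = −270 ≡ 5, so v_5 = 5^{−1} = 9 (mod 11).
  v = [5, 7, 5, 7, 9].
Step 2: syndromes of r = [9, 7, 2, 0, 0] (all sums mod 11).
  S_0 = Σ v_i r_i = 5·9 + 7·7 + 5·2 + 7·0 + 9·0 = 104 ≡ 5.
  S_1 = Σ v_i α_i r_i = 5·1·9 + 7·9·7 + 5·7·2 + 7·10·0 + 9·4·0 = 556 ≡ 6.
  α_i^2 mod 11 = [1, 4, 5, 1, 5].
  S_2 = Σ v_i α_i^2 r_i = 5·1·9 + 7·4·7 + 5·5·2 + 7·1·0 + 9·5·0 = 291 ≡ 5.
  S = (5, 6, 5) ≠ 0, so r is not a codeword (an error is present).
Step 3: locate the error. For a single error e at position i, S_ℓ = v_i·e·α_i^ℓ, so α_err = S_1/S_0.
  S_0^{−1} = 5^{−1} = 9 (mod 11), so α_err = 6·9 = 54 ≡ 10 = α_4. Error position i = 4.
  Consistency check: S_2/S_1 = 5·2 = 10 ≡ 10 = α_err ✓ (single-error assumption holds).
Step 4: error magnitude e = S_0/v_4 = S_0·∏_{j≠4}(α_4 − α_j) = 5·8 = 40 ≡ 7 (mod 11).
Step 5: correct position 4: c_4 = r_4 − e = 0 − 7 ≡ 4 (mod 11). Hence c = [9, 7, 2, 4, 0].
  Check: interpolating c through the α_i gives m(x) = 1 + 8·x (degree < 2) with m(α_i) = c_i for every i, so c is indeed a codeword.


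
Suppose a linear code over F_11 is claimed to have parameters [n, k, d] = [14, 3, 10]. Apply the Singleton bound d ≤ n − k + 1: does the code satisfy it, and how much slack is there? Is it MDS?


Singleton RHS = n − k + 1 = 12, slack = 2, bound satisfied, not MDS.

Singleton bound: d ≤ n − k + 1.
Here n = 14, k = 3, so n − k + 1 = 12.
Given d = 10, check d ≤ 12: YES.
Slack = (n − k + 1) − d = 2.
The code is NOT MDS (slack = 2 > 0).
Description: the claimed parameters are [14, 3, 10]_11; such a code would be non-MDS.


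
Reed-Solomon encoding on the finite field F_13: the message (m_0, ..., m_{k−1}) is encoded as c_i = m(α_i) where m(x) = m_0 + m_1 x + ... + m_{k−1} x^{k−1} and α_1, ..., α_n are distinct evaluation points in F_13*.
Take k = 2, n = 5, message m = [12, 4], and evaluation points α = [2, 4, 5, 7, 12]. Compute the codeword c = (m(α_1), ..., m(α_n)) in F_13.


c = [7, 2, 6, 1, 8]

Message polynomial: m(x) = 12 + 4·x (mod 13).
For each evaluation point α_i, compute m(α_i) mod 13:
  α_1 = 2: Horner steps 4 → 7, so m(2) = 7.
  α_2 = 4: Horner steps 4 → 2, so m(4) = 2.
  α_3 = 5: Horner steps 4 → 6, so m(5) = 6.
  α_4 = 7: Horner steps 4 → 1, so m(7) = 1.
  α_5 = 12: Horner steps 4 → 8, so m(12) = 8.
Codeword c = [7, 2, 6, 1, 8] ∈ F_13^5.


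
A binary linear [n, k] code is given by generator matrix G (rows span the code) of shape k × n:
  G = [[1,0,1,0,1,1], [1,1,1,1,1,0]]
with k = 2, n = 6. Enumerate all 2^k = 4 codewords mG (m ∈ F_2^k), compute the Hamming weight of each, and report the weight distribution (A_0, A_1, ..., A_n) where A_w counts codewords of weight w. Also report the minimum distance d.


Weight distribution: A_0 = 1, A_3 = 1, A_4 = 1, A_5 = 1. Minimum distance d = 3.

Enumerate all 2^2 = 4 messages m ∈ F_2^2.
For each, compute codeword c = mG in F_2^6, then tally its weight.
  m = 00 → c = 000000, weight = 0.
  m = 10 → c = 101011, weight = 4.
  m = 01 → c = 111110, weight = 5.
  m = 11 → c = 010101, weight = 3.
Tally weights:
  weight 0: 1 codewords.
  weight 3: 1 codewords.
  weight 4: 1 codewords.
  weight 5: 1 codewords.
Minimum distance d = smallest w > 0 with A_w > 0 = 3.
Sanity: Σ A_w = 4 = 2^2 = 4 ✓.


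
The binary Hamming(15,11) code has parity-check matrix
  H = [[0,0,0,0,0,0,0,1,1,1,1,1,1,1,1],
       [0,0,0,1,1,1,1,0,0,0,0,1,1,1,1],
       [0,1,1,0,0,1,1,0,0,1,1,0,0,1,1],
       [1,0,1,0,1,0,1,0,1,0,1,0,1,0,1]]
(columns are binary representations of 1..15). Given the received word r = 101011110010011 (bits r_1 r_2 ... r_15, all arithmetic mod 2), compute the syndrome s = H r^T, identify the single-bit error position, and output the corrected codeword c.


s = (0, 1, 0, 0)^T, error position = 4, corrected codeword c = 101111110010011

Compute s = H r^T mod 2 one row at a time:
  s_1 = 1 + 0 + 0 + 1 + 0 + 0 + 1 + 1 = 4 ≡ 0 (mod 2).
  s_2 = 0 + 1 + 1 + 1 + 0 + 0 + 1 + 1 = 5 ≡ 1 (mod 2).
  s_3 = 0 + 1 + 1 + 1 + 0 + 1 + 1 + 1 = 6 ≡ 0 (mod 2).
  s_4 = 1 + 1 + 1 + 1 + 0 + 1 + 0 + 1 = 6 ≡ 0 (mod 2).
s = (0, 1, 0, 0)^T — this equals column 4 of H (binary 0100), so error is at position 4.
Correct: flip bit 4 of r = 101011110010011 to get c = 101111110010011.


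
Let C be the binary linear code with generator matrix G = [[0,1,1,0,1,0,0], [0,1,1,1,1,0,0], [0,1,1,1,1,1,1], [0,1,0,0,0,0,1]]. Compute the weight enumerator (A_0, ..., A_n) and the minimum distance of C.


Weight distribution: A_0 = 1, A_1 = 1, A_2 = 3, A_3 = 6, A_4 = 3, A_5 = 1, A_6 = 1. Minimum distance d = 1.

Enumerate all 2^4 = 16 messages m ∈ F_2^4.
For each, compute codeword c = mG in F_2^7, then tally its weight.
  m = 0000 → c = 0000000, weight = 0.
  m = 1000 → c = 0110100, weight = 3.
  m = 0100 → c = 0111100, weight = 4.
  m = 1100 → c = 0001000, weight = 1.
  m = 0010 → c = 0111111, weight = 6.
  m = 1010 → c = 0001011, weight = 3.
  m = 0110 → c = 0000011, weight = 2.
  m = 1110 → c = 0110111, weight = 5.
  m = 0001 → c = 0100001, weight = 2.
  m = 1001 → c = 0010101, weight = 3.
  m = 0101 → c = 0011101, weight = 4.
  m = 1101 → c = 0101001, weight = 3.
  m = 0011 → c = 0011110, weight = 4.
  m = 1011 → c = 0101010, weight = 3.
  m = 0111 → c = 0100010, weight = 2.
  m = 1111 → c = 0010110, weight = 3.
Tally weights:
  weight 0: 1 codewords.
  weight 1: 1 codewords.
  weight 2: 3 codewords.
  weight 3: 6 codewords.
  weight 4: 3 codewords.
  weight 5: 1 codewords.
  weight 6: 1 codewords.
Minimum distance d = smallest w > 0 with A_w > 0 = 1.
Sanity: Σ A_w = 16 = 2^4 = 16 ✓.


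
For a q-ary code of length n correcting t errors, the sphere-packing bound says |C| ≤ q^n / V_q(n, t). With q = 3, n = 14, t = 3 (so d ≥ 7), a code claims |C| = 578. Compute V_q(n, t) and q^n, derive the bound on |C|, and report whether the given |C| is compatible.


V_q(n, t) = 3305, q^n = 4782969, Hamming bound = 1447, |C| = 578 ≤ bound (satisfied).

Step 1: Compute V_q(n, t) = Σ_{j=0}^3 C(n, j) (q−1)^j.
  j = 0: C(14,0)·(2)^0 = 1·1 = 1.
  j = 1: C(14,1)·(2)^1 = 14·2 = 28.
  j = 2: C(14,2)·(2)^2 = 91·4 = 364.
  j = 3: C(14,3)·(2)^3 = 364·8 = 2912.
  V_q(n, t) = 1 + 28 + 364 + 2912 = 3305.
Step 2: q^n = 3^14 = 4782969.
Step 3: Hamming bound ⌊q^n / V_q(n,t)⌋ = ⌊4782969/3305⌋ = 1447.
Step 4: Compare |C| = 578 to 1447: satisfied.
The claimed |C| lies below the Hamming bound.


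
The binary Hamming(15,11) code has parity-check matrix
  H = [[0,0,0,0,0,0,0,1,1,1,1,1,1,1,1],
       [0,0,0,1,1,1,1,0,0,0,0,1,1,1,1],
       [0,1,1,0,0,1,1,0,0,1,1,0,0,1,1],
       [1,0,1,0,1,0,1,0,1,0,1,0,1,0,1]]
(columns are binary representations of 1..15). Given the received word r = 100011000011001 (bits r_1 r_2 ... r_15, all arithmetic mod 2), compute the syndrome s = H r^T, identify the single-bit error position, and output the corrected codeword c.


s = (1, 0, 1, 0)^T, error position = 10, corrected codeword c = 100011000111001

Compute s = H r^T mod 2 one row at a time:
  s_1 = 0 + 0 + 0 + 1 + 1 + 0 + 0 + 1 = 3 ≡ 1 (mod 2).
  s_2 = 0 + 1 + 1 + 0 + 1 + 0 + 0 + 1 = 4 ≡ 0 (mod 2).
  s_3 = 0 + 0 + 1 + 0 + 0 + 1 + 0 + 1 = 3 ≡ 1 (mod 2).
  s_4 = 1 + 0 + 1 + 0 + 0 + 1 + 0 + 1 = 4 ≡ 0 (mod 2).
s = (1, 0, 1, 0)^T — this equals column 10 of H (binary 1010), so error is at position 10.
Correct: flip bit 10 of r = 100011000011001 to get c = 100011000111001.


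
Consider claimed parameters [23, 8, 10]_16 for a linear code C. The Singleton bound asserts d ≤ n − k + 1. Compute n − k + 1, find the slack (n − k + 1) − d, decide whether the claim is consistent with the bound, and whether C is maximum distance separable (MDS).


Singleton RHS = n − k + 1 = 16, slack = 6, bound satisfied, not MDS.

Singleton bound: d ≤ n − k + 1.
Here n = 23, k = 8, so n − k + 1 = 16.
Given d = 10, check d ≤ 16: YES.
Slack = (n − k + 1) − d = 6.
The code is NOT MDS (slack = 6 > 0).
Description: the claimed parameters are [23, 8, 10]_16; such a code would be non-MDS.


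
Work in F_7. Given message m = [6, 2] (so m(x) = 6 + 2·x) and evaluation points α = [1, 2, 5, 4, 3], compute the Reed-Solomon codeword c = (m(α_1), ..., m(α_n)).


c = [1, 3, 2, 0, 5]

Message polynomial: m(x) = 6 + 2·x (mod 7).
For each evaluation point α_i, compute m(α_i) mod 7:
  α_1 = 1: Horner steps 2 → 1, so m(1) = 1.
  α_2 = 2: Horner steps 2 → 3, so m(2) = 3.
  α_3 = 5: Horner steps 2 → 2, so m(5) = 2.
  α_4 = 4: Horner steps 2 → 0, so m(4) = 0.
  α_5 = 3: Horner steps 2 → 5, so m(3) = 5.
Codeword c = [1, 3, 2, 0, 5] ∈ F_7^5.


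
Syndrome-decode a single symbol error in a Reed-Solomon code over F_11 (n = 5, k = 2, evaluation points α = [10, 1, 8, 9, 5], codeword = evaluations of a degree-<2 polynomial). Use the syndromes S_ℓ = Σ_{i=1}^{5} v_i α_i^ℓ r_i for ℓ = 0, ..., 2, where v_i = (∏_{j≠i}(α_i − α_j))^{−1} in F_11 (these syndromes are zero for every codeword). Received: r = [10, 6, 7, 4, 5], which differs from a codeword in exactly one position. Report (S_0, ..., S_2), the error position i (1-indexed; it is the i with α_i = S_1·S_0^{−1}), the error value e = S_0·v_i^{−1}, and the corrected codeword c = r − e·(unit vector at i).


S = (10, 1, 10), error at position 1, error magnitude e = 9, c = [1, 6, 7, 4, 5].

Step 1: column multipliers v_i = (∏_{j≠i}(α_i − α_j))^{−1} mod 11.
  i = 1 (α = 10): (10−1)(10−8)(10−9)(10−5) = 9·2·1·5 = 90 ≡ 2, so v_1 = 2^{−1} = 6 (mod 11).
  i = 2 (α = 1): (1−10)(1−8)(1−9)(1−5) = (−9)·(−7)·(−8)·(−4) = 2016 ≡ 3, so v_2 = 3^{−1} = 4 (mod 11).
  i = 3 (α = 8): (8−10)(8−1)(8−9)(8−5) = (−2)·7·(−1)·3 = 42 ≡ 9, so v_3 = 9^{−1} = 5 (mod 11).
  i = 4 (α = 9): (9−10)(9−1)(9−8)(9−5) = (−1)·8·1·4 = −32 ≡ 1, so v_4 = 1^{−1} = 1 (mod 11).
  i = 5 (α = 5): (5−10)(5−1)(5−8)(5−9) = (−5)·4·(−3)·(−4) = −240 ≡ 2, so v_5 = 2^{−1} = 6 (mod 11).
  v = [6, 4, 5, 1, 6].
Step 2: syndromes of r = [10, 6, 7, 4, 5] (all sums mod 11).
  S_0 = Σ v_i r_i = 6·10 + 4·6 + 5·7 + 1·4 + 6·5 = 153 ≡ 10.
  S_1 = Σ v_i α_i r_i = 6·10·10 + 4·1·6 + 5·8·7 + 1·9·4 + 6·5·5 = 1090 ≡ 1.
  α_i^2 mod 11 = [1, 1, 9, 4, 3].
  S_2 = Σ v_i α_i^2 r_i = 6·1·10 + 4·1·6 + 5·9·7 + 1·4·4 + 6·3·5 = 505 ≡ 10.
  S = (10, 1, 10) ≠ 0, so r is not a codeword (an error is present).
Step 3: locate the error. For a single error e at position i, S_ℓ = v_i·e·α_i^ℓ, so α_err = S_1/S_0.
  S_0^{−1} = 10^{−1} = 10 (mod 11), so α_err = 1·10 = 10 ≡ 10 = α_1. Error position i = 1.
  Consistency check: S_2/S_1 = 10·1 = 10 ≡ 10 = α_err ✓ (single-error assumption holds).
Step 4: error magnitude e = S_0/v_1 = S_0·∏_{j≠1}(α_1 − α_j) = 10·2 = 20 ≡ 9 (mod 11).
Step 5: correct position 1: c_1 = r_1 − e = 10 − 9 ≡ 1 (mod 11). Hence c = [1, 6, 7, 4, 5].
  Check: interpolating c through the α_i gives m(x) = 9 + 8·x (degree < 2) with m(α_i) = c_i for every i, so c is indeed a codeword.


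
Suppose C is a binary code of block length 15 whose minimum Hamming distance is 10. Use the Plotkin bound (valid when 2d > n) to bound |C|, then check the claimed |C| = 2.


Plotkin bound M ≤ 4; given |C| = 2 ≤ bound (satisfied).

Check applicability: 2d = 20, n = 15.
2d − n = 5 > 0, so Plotkin applies.
Compute d/(2d−n) = 10/5 ≈ 2.0000.
⌊d/(2d−n)⌋ = 2.
Plotkin bound: M ≤ 2·2 = 4.
Given |C| = 2, check: satisfied.
This |C| is below the Plotkin bound.
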